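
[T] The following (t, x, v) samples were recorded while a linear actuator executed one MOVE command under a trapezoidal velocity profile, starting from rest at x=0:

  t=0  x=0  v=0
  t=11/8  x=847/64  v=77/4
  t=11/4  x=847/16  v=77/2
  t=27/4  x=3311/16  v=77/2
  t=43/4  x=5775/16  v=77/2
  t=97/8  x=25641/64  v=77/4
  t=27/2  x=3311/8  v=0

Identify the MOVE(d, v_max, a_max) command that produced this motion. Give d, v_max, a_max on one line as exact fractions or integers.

d=3311/8 v_max=77/2 a_max=14

final state: t=27/2, x=3311/8, v=0 → d = 3311/8
a_max = (77/4−0)/(11/8−0) = 14
max v = 77/2 over t∈[11/4,43/4] → v_max = 77/2
check: 77/2·(11/4+8) = 3311/8 ✓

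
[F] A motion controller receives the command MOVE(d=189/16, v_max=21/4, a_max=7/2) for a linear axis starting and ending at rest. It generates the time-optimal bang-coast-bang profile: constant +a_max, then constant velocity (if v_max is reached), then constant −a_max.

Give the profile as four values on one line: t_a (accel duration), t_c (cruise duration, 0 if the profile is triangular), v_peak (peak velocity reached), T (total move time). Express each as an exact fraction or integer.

t_a=3/2 t_c=3/4 v_peak=21/4 T=15/4

(v_max)²/a_max = (21/4)²/(7/2) = 63/8
189/16 ≥ 63/8 ⇒ cruise phase
t_a = (21/4)/(7/2) = 3/2; v_peak = 21/4
d_cruise = 189/16 − 63/8 = 63/16; t_c = (63/16)/(21/4) = 3/4
T = 2·3/2 + 3/4 = 15/4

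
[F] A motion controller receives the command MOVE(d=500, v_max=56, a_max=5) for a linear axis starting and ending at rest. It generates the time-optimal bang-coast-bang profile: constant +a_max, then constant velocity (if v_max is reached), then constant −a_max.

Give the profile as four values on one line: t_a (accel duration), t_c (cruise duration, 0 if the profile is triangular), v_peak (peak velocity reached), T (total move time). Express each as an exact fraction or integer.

vₘ²/aₘ = 56²/5 = 3136/5
500 < 3136/5 → triangular
v_peak = √(500·5) = √2500 = 50
t_a = 50/5 = 10; t_c = 0
T = 2·10 = 20

t_a=10 t_c=0 v_peak=50 T=20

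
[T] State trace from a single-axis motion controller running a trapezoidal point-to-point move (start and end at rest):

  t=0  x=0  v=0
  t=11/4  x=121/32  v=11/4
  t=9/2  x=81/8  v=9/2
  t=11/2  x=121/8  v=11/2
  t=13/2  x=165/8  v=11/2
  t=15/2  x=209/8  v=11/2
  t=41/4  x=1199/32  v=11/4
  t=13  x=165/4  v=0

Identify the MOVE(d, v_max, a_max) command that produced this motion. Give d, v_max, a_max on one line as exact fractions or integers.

final state: t=13, x=165/4, v=0 → d = 165/4
a_max = (11/4−0)/(11/4−0) = 1
max v = 11/2 over t∈[11/2,15/2] → v_max = 11/2
check: 11/2·(11/2+2) = 165/4 ✓

d=165/4 v_max=11/2 a_max=1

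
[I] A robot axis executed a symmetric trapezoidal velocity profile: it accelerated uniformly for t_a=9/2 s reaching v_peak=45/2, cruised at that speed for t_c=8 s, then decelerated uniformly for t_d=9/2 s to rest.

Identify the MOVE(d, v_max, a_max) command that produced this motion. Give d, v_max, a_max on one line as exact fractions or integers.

d=1125/4 v_max=45/2 a_max=5

a_max = (45/2)/(9/2) = 5
d_a = ½·45/2·9/2 = 405/8; d_c = 45/2·8 = 180
d = 2·405/8 + 180 = 1125/4
t_c = 8 > 0 → v_max = v_peak = 45/2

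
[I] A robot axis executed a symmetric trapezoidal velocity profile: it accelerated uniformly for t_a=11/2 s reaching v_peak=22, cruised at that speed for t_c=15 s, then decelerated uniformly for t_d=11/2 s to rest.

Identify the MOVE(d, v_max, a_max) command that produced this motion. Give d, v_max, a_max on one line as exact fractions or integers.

d=451 v_max=22 a_max=4

a_max = 22/(11/2) = 4
d_a = ½·22·11/2 = 121/2; d_c = 22·15 = 330
d = 2·121/2 + 330 = 451
t_c = 15 > 0 → v_max = v_peak = 22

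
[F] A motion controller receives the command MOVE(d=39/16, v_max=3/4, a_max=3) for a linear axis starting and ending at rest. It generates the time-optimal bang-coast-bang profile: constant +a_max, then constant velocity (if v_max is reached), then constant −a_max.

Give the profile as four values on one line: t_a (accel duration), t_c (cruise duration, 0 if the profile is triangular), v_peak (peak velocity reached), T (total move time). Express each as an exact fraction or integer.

t_a=1/4 t_c=3 v_peak=3/4 T=7/2

v_max²/a_max = (3/4)²/3 = 3/16
39/16 ≥ 3/16 so v_max reached
t_a = (3/4)/3 = 1/4; v_peak = 3/4
d_cruise = 39/16 − 3/16 = 9/4; t_c = (9/4)/(3/4) = 3
T = 2·1/4 + 3 = 7/2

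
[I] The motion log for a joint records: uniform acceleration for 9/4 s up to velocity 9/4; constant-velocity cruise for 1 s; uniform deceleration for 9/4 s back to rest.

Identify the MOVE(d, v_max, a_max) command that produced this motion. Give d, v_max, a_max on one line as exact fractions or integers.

a_max = (9/4)/(9/4) = 1
d_a = ½·9/4·9/4 = 81/32; d_c = 9/4·1 = 9/4
d = 2·81/32 + 9/4 = 117/16
t_c = 1 > 0 so v_max = 9/4

d=117/16 v_max=9/4 a_max=1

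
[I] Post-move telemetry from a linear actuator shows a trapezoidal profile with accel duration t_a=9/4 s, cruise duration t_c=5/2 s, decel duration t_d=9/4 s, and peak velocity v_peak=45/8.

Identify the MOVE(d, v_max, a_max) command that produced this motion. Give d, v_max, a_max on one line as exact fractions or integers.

a_max = (45/8)/(9/4) = 5/2
d_a = ½·45/8·9/4 = 405/64; d_c = 45/8·5/2 = 225/16
d = 2·405/64 + 225/16 = 855/32
t_c = 5/2 > 0 → v_max = v_peak = 45/8

d=855/32 v_max=45/8 a_max=5/2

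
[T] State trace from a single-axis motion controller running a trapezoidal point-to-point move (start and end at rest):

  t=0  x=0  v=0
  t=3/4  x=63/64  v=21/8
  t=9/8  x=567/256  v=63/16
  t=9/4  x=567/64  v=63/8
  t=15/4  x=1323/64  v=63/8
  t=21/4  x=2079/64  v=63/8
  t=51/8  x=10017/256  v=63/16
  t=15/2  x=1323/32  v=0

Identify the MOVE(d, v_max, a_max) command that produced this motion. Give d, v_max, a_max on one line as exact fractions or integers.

final state: t=15/2, x=1323/32, v=0 → d = 1323/32
a_max = (21/8−0)/(3/4−0) = 7/2
max v = 63/8 over t∈[9/4,21/4] → v_max = 63/8
check: 63/8·(9/4+3) = 1323/32 ✓

d=1323/32 v_max=63/8 a_max=7/2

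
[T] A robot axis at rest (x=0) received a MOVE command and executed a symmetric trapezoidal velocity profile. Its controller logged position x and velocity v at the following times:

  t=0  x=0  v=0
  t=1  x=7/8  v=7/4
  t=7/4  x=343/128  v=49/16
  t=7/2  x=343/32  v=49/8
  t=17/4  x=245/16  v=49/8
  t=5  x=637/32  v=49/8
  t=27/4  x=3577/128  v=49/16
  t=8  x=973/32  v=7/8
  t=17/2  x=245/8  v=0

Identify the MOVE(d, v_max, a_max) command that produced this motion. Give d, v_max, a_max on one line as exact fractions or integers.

d=245/8 v_max=49/8 a_max=7/4

final state: t=17/2, x=245/8, v=0 → d = 245/8
a_max = (7/4−0)/(1−0) = 7/4
max v = 49/8 over t∈[7/2,5] → v_max = 49/8
check: 49/8·(7/2+3/2) = 245/8 ✓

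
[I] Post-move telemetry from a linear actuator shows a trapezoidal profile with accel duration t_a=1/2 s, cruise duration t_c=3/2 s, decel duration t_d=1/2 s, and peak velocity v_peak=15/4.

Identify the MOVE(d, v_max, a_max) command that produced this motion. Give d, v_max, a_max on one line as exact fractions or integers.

a_max = (15/4)/(1/2) = 15/2
d_a = ½·15/4·1/2 = 15/16; d_c = 15/4·3/2 = 45/8
d = 2·15/16 + 45/8 = 15/2
t_c = 3/2 > 0 ⇒ limit active, v_max = 15/4

d=15/2 v_max=15/4 a_max=15/2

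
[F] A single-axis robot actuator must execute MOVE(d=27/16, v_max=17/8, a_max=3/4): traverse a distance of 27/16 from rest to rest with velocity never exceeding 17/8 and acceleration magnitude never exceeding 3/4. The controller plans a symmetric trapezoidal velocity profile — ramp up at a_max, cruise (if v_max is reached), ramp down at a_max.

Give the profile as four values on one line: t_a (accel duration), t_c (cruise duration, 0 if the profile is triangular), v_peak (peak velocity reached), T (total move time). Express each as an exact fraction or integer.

v_max²/a_max = (17/8)²/(3/4) = 289/48
27/16 < 289/48 → triangular
v_peak = √(27/16·3/4) = √(81/64) = 9/8
t_a = (9/8)/(3/4) = 3/2; t_c = 0
T = 2·3/2 = 3

t_a=3/2 t_c=0 v_peak=9/8 T=3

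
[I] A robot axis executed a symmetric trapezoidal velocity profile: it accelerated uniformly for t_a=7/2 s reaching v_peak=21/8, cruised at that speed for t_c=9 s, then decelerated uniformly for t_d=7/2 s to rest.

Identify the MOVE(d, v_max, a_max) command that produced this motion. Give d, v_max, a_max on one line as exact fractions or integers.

d=525/16 v_max=21/8 a_max=3/4

a_max = (21/8)/(7/2) = 3/4
d_a = ½·21/8·7/2 = 147/32; d_c = 21/8·9 = 189/8
d = 2·147/32 + 189/8 = 525/16
t_c = 9 > 0 so v_max = 21/8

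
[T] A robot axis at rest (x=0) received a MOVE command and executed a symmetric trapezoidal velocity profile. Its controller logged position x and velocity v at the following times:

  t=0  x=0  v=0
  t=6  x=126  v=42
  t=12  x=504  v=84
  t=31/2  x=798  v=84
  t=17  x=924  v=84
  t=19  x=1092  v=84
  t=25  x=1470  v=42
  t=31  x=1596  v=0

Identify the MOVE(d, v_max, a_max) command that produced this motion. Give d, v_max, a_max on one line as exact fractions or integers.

d=1596 v_max=84 a_max=7

final state: t=31, x=1596, v=0 → d = 1596
a_max = (42−0)/(6−0) = 7
max v = 84 over t∈[12,19] → v_max = 84
check: 84·(12+7) = 1596 ✓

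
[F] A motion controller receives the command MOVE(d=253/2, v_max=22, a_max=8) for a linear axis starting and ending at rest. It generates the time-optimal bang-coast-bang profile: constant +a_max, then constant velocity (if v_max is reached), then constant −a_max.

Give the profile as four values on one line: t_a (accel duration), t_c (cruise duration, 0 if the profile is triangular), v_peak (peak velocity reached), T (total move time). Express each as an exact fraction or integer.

t_a=11/4 t_c=3 v_peak=22 T=17/2

(v_max)²/a_max = 22²/8 = 121/2
253/2 ≥ 121/2 → trapezoidal
t_a = 22/8 = 11/4; v_peak = 22
d_cruise = 253/2 − 121/2 = 66; t_c = 66/22 = 3
T = 2·11/4 + 3 = 17/2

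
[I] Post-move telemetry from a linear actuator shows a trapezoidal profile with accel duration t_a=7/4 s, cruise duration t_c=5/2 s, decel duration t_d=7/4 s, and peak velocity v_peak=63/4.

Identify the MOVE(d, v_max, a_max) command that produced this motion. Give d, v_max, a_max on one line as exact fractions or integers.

a_max = (63/4)/(7/4) = 9
d_a = ½·63/4·7/4 = 441/32; d_c = 63/4·5/2 = 315/8
d = 2·441/32 + 315/8 = 1071/16
t_c = 5/2 > 0 ⇒ limit active, v_max = 63/4

d=1071/16 v_max=63/4 a_max=9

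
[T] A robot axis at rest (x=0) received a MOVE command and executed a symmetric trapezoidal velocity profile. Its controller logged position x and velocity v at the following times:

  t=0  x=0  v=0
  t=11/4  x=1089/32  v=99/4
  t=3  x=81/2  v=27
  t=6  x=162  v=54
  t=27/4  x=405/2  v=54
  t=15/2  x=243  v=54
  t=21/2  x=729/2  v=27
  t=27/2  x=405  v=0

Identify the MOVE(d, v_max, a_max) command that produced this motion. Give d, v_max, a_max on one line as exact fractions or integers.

d=405 v_max=54 a_max=9

final state: t=27/2, x=405, v=0 → d = 405
a_max = (99/4−0)/(11/4−0) = 9
max v = 54 over t∈[6,15/2] → v_max = 54
check: 54·(6+3/2) = 405 ✓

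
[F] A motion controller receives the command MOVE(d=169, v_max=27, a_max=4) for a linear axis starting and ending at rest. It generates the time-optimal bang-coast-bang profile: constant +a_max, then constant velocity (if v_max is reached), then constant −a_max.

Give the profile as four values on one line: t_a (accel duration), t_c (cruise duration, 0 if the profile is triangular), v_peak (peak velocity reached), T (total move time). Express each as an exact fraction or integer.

t_a=13/2 t_c=0 v_peak=26 T=13

vₘ²/aₘ = 27²/4 = 729/4
169 < 729/4 ⇒ no cruise
v_peak = √(169·4) = √676 = 26
t_a = 26/4 = 13/2; t_c = 0
T = 2·13/2 = 13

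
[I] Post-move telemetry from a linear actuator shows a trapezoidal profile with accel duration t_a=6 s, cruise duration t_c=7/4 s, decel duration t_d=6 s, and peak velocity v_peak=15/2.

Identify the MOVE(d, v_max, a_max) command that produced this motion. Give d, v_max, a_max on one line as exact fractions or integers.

a_max = (15/2)/6 = 5/4
d_a = ½·15/2·6 = 45/2; d_c = 15/2·7/4 = 105/8
d = 2·45/2 + 105/8 = 465/8
t_c = 7/4 > 0 → v_max = v_peak = 15/2

d=465/8 v_max=15/2 a_max=5/4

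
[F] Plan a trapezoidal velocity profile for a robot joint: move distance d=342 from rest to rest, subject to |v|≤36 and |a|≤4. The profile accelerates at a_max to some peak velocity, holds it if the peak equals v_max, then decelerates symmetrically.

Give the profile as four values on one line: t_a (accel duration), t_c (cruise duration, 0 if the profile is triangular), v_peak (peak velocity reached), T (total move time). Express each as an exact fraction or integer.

t_a=9 t_c=1/2 v_peak=36 T=37/2

vₘ²/aₘ = 36²/4 = 324
342 ≥ 324 so v_max reached
t_a = 36/4 = 9; v_peak = 36
d_cruise = 342 − 324 = 18; t_c = 18/36 = 1/2
T = 2·9 + 1/2 = 37/2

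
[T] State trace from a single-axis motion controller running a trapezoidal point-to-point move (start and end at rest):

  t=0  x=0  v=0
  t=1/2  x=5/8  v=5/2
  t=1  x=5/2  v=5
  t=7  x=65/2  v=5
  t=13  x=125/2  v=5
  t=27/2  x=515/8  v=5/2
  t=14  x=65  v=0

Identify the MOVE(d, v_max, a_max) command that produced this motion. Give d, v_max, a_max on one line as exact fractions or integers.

final state: t=14, x=65, v=0 → d = 65
a_max = (5/2−0)/(1/2−0) = 5
max v = 5 over t∈[1,13] → v_max = 5
check: 5·(1+12) = 65 ✓

d=65 v_max=5 a_max=5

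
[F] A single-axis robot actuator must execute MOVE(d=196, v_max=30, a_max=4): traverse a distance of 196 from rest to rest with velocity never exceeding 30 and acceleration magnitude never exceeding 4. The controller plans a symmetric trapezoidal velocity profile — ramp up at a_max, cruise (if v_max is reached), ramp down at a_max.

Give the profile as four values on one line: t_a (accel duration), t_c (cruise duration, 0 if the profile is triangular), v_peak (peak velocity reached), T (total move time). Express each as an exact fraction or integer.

(v_max)²/a_max = 30²/4 = 225
196 < 225 so t_c = 0
v_peak = √(196·4) = √784 = 28
t_a = 28/4 = 7; t_c = 0
T = 2·7 = 14

t_a=7 t_c=0 v_peak=28 T=14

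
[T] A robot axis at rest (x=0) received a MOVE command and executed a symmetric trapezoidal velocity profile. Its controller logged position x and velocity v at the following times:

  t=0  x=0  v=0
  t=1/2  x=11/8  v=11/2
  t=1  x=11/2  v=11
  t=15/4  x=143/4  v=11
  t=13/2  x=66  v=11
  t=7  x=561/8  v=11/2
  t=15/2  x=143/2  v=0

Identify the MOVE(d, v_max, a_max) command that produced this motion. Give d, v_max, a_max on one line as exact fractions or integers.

final state: t=15/2, x=143/2, v=0 → d = 143/2
a_max = (11/2−0)/(1/2−0) = 11
max v = 11 over t∈[1,13/2] → v_max = 11
check: 11·(1+11/2) = 143/2 ✓

d=143/2 v_max=11 a_max=11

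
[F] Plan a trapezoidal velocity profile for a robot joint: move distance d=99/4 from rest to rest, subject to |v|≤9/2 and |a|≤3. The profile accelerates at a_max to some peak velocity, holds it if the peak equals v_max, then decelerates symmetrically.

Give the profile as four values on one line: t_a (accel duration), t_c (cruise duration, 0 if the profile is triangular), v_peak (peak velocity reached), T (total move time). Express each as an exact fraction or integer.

t_a=3/2 t_c=4 v_peak=9/2 T=7

vₘ²/aₘ = (9/2)²/3 = 27/4
99/4 ≥ 27/4 ⇒ cruise phase
t_a = (9/2)/3 = 3/2; v_peak = 9/2
d_cruise = 99/4 − 27/4 = 18; t_c = 18/(9/2) = 4
T = 2·3/2 + 4 = 7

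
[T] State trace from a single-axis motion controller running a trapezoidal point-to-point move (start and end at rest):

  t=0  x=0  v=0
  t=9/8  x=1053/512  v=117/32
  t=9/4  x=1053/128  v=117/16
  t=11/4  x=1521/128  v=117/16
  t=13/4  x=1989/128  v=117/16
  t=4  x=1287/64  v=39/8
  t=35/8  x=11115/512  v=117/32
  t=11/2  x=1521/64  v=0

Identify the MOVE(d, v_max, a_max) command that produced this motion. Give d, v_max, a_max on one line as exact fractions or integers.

final state: t=11/2, x=1521/64, v=0 → d = 1521/64
a_max = (117/32−0)/(9/8−0) = 13/4
max v = 117/16 over t∈[9/4,13/4] → v_max = 117/16
check: 117/16·(9/4+1) = 1521/64 ✓

d=1521/64 v_max=117/16 a_max=13/4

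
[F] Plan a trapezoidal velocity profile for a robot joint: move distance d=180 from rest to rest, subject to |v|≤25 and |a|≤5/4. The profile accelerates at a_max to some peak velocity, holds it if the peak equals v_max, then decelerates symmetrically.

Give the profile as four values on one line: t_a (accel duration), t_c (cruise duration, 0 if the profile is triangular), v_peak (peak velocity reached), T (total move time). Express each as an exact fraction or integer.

t_a=12 t_c=0 v_peak=15 T=24

v_max²/a_max = 25²/(5/4) = 500
180 < 500 so t_c = 0
v_peak = √(180·5/4) = √225 = 15
t_a = 15/(5/4) = 12; t_c = 0
T = 2·12 = 24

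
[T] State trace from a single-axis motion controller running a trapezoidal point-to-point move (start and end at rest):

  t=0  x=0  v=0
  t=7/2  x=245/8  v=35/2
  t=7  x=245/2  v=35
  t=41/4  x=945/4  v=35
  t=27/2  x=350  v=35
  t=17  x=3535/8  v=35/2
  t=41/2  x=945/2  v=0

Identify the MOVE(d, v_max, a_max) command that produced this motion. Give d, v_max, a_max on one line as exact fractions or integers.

d=945/2 v_max=35 a_max=5

final state: t=41/2, x=945/2, v=0 → d = 945/2
a_max = (35/2−0)/(7/2−0) = 5
max v = 35 over t∈[7,27/2] → v_max = 35
check: 35·(7+13/2) = 945/2 ✓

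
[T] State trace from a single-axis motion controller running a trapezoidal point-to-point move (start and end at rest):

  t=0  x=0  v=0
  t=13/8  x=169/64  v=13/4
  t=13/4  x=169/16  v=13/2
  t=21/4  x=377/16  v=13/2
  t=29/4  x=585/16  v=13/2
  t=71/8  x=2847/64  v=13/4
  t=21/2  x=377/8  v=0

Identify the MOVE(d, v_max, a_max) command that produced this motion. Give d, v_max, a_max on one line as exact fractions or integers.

final state: t=21/2, x=377/8, v=0 → d = 377/8
a_max = (13/4−0)/(13/8−0) = 2
max v = 13/2 over t∈[13/4,29/4] → v_max = 13/2
check: 13/2·(13/4+4) = 377/8 ✓

d=377/8 v_max=13/2 a_max=2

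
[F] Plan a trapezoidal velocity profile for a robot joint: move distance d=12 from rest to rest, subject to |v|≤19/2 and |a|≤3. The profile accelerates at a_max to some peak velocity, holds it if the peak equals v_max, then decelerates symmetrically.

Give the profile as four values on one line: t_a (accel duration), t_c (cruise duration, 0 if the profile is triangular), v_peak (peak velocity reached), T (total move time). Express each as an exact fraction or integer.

vₘ²/aₘ = (19/2)²/3 = 361/12
12 < 361/12 → triangular
v_peak = √(12·3) = √36 = 6
t_a = 6/3 = 2; t_c = 0
T = 2·2 = 4

t_a=2 t_c=0 v_peak=6 T=4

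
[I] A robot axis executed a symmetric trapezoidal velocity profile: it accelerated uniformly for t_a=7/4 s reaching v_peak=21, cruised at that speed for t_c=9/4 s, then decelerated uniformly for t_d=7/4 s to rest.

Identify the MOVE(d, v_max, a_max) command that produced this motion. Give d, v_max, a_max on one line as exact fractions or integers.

a_max = 21/(7/4) = 12
d_a = ½·21·7/4 = 147/8; d_c = 21·9/4 = 189/4
d = 2·147/8 + 189/4 = 84
t_c = 9/4 > 0 ⇒ limit active, v_max = 21

d=84 v_max=21 a_max=12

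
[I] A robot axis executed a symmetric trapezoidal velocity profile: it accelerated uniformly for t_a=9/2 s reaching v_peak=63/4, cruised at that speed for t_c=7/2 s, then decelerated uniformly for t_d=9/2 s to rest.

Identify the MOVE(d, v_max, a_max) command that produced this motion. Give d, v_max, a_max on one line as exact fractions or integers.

d=126 v_max=63/4 a_max=7/2

a_max = (63/4)/(9/2) = 7/2
d_a = ½·63/4·9/2 = 567/16; d_c = 63/4·7/2 = 441/8
d = 2·567/16 + 441/8 = 126
t_c = 7/2 > 0 → v_max = v_peak = 63/4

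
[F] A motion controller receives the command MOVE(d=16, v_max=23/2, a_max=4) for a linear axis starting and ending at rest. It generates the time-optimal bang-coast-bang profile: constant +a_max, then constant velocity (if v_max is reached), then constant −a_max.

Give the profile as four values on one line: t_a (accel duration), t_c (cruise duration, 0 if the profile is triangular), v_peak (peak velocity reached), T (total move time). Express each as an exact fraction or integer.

vₘ²/aₘ = (23/2)²/4 = 529/16
16 < 529/16 so t_c = 0
v_peak = √(16·4) = √64 = 8
t_a = 8/4 = 2; t_c = 0
T = 2·2 = 4

t_a=2 t_c=0 v_peak=8 T=4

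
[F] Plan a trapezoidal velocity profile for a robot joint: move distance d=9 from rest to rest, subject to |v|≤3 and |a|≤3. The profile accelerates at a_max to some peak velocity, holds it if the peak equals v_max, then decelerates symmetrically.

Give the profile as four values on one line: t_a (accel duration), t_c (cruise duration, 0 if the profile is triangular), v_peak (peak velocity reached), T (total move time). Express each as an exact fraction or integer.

t_a=1 t_c=2 v_peak=3 T=4

(v_max)²/a_max = 3²/3 = 3
9 ≥ 3 so v_max reached
t_a = 3/3 = 1; v_peak = 3
d_cruise = 9 − 3 = 6; t_c = 6/3 = 2
T = 2·1 + 2 = 4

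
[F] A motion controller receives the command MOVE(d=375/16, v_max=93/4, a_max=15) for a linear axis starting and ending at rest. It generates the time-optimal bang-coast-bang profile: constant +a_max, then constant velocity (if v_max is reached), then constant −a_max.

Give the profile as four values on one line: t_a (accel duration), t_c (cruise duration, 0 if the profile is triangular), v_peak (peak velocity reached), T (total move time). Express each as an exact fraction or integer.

t_a=5/4 t_c=0 v_peak=75/4 T=5/2

vₘ²/aₘ = (93/4)²/15 = 2883/80
375/16 < 2883/80 → triangular
v_peak = √(375/16·15) = √(5625/16) = 75/4
t_a = (75/4)/15 = 5/4; t_c = 0
T = 2·5/4 = 5/2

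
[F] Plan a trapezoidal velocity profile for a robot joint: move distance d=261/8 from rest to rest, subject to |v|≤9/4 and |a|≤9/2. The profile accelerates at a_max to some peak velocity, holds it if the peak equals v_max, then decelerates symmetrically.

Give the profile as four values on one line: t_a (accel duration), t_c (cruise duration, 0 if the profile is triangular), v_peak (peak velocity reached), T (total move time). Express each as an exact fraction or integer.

v_max²/a_max = (9/4)²/(9/2) = 9/8
261/8 ≥ 9/8 → trapezoidal
t_a = (9/4)/(9/2) = 1/2; v_peak = 9/4
d_cruise = 261/8 − 9/8 = 63/2; t_c = (63/2)/(9/4) = 14
T = 2·1/2 + 14 = 15

t_a=1/2 t_c=14 v_peak=9/4 T=15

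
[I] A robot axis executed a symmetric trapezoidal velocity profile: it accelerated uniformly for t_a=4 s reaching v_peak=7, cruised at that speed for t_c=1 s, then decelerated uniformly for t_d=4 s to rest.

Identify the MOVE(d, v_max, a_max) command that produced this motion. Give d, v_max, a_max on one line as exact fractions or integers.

a_max = 7/4
d_a = ½·7·4 = 14; d_c = 7·1 = 7
d = 2·14 + 7 = 35
t_c = 1 > 0 so v_max = 7

d=35 v_max=7 a_max=7/4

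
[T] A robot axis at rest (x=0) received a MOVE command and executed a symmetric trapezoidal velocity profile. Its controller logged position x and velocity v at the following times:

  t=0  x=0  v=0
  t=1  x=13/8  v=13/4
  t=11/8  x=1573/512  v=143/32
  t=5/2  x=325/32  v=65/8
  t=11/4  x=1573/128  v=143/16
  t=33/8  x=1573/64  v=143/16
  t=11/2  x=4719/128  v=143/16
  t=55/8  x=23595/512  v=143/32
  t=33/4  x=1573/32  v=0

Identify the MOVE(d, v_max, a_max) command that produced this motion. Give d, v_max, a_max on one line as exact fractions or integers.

d=1573/32 v_max=143/16 a_max=13/4

final state: t=33/4, x=1573/32, v=0 → d = 1573/32
a_max = (13/4−0)/(1−0) = 13/4
max v = 143/16 over t∈[11/4,11/2] → v_max = 143/16
check: 143/16·(11/4+11/4) = 1573/32 ✓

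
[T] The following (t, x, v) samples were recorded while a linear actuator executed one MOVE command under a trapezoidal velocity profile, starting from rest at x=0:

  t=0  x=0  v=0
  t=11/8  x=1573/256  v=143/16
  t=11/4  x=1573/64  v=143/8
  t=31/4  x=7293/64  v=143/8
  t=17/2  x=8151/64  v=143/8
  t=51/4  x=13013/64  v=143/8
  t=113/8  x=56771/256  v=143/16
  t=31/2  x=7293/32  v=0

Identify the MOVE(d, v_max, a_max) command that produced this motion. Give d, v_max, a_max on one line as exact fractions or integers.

final state: t=31/2, x=7293/32, v=0 → d = 7293/32
a_max = (143/16−0)/(11/8−0) = 13/2
max v = 143/8 over t∈[11/4,51/4] → v_max = 143/8
check: 143/8·(11/4+10) = 7293/32 ✓

d=7293/32 v_max=143/8 a_max=13/2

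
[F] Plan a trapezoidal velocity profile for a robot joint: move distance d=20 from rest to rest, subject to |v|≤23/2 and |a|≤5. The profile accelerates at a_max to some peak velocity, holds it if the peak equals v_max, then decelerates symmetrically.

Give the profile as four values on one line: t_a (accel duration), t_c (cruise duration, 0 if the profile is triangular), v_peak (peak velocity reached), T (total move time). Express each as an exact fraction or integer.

vₘ²/aₘ = (23/2)²/5 = 529/20
20 < 529/20 ⇒ no cruise
v_peak = √(20·5) = √100 = 10
t_a = 10/5 = 2; t_c = 0
T = 2·2 = 4

t_a=2 t_c=0 v_peak=10 T=4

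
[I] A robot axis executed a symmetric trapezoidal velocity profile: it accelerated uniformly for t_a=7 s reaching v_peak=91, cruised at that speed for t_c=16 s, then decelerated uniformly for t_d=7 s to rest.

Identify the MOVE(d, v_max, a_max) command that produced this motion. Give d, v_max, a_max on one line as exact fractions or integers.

d=2093 v_max=91 a_max=13

a_max = 91/7 = 13
d_a = ½·91·7 = 637/2; d_c = 91·16 = 1456
d = 2·637/2 + 1456 = 2093
t_c = 16 > 0 so v_max = 91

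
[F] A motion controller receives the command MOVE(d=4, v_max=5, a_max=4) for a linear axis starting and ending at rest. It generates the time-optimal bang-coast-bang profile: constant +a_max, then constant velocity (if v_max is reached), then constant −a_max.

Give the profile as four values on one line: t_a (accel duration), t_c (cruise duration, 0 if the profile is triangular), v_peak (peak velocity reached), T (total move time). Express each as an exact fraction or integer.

t_a=1 t_c=0 v_peak=4 T=2

v_max²/a_max = 5²/4 = 25/4
4 < 25/4 so t_c = 0
v_peak = √(4·4) = √16 = 4
t_a = 4/4 = 1; t_c = 0
T = 2·1 = 2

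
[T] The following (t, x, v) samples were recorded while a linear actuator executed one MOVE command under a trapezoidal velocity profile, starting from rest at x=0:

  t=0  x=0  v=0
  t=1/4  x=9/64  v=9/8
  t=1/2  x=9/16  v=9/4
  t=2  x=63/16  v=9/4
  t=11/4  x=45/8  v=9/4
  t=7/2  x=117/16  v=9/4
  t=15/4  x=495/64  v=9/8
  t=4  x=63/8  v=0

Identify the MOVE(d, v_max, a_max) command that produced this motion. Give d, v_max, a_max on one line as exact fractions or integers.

d=63/8 v_max=9/4 a_max=9/2

final state: t=4, x=63/8, v=0 → d = 63/8
a_max = (9/8−0)/(1/4−0) = 9/2
max v = 9/4 over t∈[1/2,7/2] → v_max = 9/4
check: 9/4·(1/2+3) = 63/8 ✓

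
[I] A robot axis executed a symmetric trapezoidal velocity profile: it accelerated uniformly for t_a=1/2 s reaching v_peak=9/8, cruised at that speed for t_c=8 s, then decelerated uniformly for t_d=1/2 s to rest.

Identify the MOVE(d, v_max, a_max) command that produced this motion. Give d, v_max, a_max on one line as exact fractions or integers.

d=153/16 v_max=9/8 a_max=9/4

a_max = (9/8)/(1/2) = 9/4
d_a = ½·9/8·1/2 = 9/32; d_c = 9/8·8 = 9
d = 2·9/32 + 9 = 153/16
t_c = 8 > 0 → v_max = v_peak = 9/8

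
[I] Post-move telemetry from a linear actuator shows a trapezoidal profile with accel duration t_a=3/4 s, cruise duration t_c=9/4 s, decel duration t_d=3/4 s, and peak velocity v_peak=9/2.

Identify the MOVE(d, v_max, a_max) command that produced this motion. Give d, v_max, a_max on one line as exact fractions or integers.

a_max = (9/2)/(3/4) = 6
d_a = ½·9/2·3/4 = 27/16; d_c = 9/2·9/4 = 81/8
d = 2·27/16 + 81/8 = 27/2
t_c = 9/4 > 0 → v_max = v_peak = 9/2

d=27/2 v_max=9/2 a_max=6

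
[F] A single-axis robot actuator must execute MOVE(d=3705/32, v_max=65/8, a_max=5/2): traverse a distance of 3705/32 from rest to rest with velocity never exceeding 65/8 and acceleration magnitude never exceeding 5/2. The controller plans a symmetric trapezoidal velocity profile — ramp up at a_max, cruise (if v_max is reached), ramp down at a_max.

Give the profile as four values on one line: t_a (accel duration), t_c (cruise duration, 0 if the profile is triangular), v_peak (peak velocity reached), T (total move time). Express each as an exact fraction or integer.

(v_max)²/a_max = (65/8)²/(5/2) = 845/32
3705/32 ≥ 845/32 ⇒ cruise phase
t_a = (65/8)/(5/2) = 13/4; v_peak = 65/8
d_cruise = 3705/32 − 845/32 = 715/8; t_c = (715/8)/(65/8) = 11
T = 2·13/4 + 11 = 35/2

t_a=13/4 t_c=11 v_peak=65/8 T=35/2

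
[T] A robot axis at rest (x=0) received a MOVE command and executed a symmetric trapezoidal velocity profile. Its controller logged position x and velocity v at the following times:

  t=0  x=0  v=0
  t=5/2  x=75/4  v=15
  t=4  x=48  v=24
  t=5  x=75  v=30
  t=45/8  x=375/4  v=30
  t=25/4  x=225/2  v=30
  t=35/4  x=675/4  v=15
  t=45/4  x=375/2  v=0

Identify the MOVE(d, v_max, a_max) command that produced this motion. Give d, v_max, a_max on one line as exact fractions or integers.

d=375/2 v_max=30 a_max=6

final state: t=45/4, x=375/2, v=0 → d = 375/2
a_max = (15−0)/(5/2−0) = 6
max v = 30 over t∈[5,25/4] → v_max = 30
check: 30·(5+5/4) = 375/2 ✓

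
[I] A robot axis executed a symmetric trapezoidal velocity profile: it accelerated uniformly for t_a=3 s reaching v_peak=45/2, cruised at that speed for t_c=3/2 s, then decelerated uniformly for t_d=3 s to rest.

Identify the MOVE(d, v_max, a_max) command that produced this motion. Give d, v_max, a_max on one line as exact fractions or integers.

d=405/4 v_max=45/2 a_max=15/2

a_max = (45/2)/3 = 15/2
d_a = ½·45/2·3 = 135/4; d_c = 45/2·3/2 = 135/4
d = 2·135/4 + 135/4 = 405/4
t_c = 3/2 > 0 → v_max = v_peak = 45/2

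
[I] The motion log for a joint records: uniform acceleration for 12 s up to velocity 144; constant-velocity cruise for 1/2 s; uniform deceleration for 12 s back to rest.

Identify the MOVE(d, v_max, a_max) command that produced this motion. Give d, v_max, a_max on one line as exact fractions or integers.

d=1800 v_max=144 a_max=12

a_max = 144/12 = 12
d_a = ½·144·12 = 864; d_c = 144·1/2 = 72
d = 2·864 + 72 = 1800
t_c = 1/2 > 0 → v_max = v_peak = 144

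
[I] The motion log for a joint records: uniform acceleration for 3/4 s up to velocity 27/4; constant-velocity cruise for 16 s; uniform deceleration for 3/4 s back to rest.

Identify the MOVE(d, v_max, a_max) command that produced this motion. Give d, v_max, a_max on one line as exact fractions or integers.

a_max = (27/4)/(3/4) = 9
d_a = ½·27/4·3/4 = 81/32; d_c = 27/4·16 = 108
d = 2·81/32 + 108 = 1809/16
t_c = 16 > 0 ⇒ limit active, v_max = 27/4

d=1809/16 v_max=27/4 a_max=9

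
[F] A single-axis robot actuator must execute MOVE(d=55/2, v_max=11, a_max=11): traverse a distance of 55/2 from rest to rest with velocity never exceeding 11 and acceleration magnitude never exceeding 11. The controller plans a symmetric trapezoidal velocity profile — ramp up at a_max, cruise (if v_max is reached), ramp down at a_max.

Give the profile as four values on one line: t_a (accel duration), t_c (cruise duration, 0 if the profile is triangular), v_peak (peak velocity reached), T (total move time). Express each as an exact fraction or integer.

t_a=1 t_c=3/2 v_peak=11 T=7/2

(v_max)²/a_max = 11²/11 = 11
55/2 ≥ 11 → trapezoidal
t_a = 11/11 = 1; v_peak = 11
d_cruise = 55/2 − 11 = 33/2; t_c = (33/2)/11 = 3/2
T = 2·1 + 3/2 = 7/2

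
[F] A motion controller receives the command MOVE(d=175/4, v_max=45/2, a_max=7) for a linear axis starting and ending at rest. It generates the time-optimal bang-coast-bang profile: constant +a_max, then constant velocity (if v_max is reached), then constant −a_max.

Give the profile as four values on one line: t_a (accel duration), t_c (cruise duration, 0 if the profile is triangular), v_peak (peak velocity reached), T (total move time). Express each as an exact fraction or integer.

(v_max)²/a_max = (45/2)²/7 = 2025/28
175/4 < 2025/28 so t_c = 0
v_peak = √(175/4·7) = √(1225/4) = 35/2
t_a = (35/2)/7 = 5/2; t_c = 0
T = 2·5/2 = 5

t_a=5/2 t_c=0 v_peak=35/2 T=5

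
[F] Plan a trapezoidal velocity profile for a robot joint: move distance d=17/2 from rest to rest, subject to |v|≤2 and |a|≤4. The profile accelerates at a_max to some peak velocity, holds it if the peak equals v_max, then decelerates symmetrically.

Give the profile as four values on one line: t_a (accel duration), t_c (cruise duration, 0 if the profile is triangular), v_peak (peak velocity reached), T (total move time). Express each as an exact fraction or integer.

v_max²/a_max = 2²/4 = 1
17/2 ≥ 1 → trapezoidal
t_a = 2/4 = 1/2; v_peak = 2
d_cruise = 17/2 − 1 = 15/2; t_c = (15/2)/2 = 15/4
T = 2·1/2 + 15/4 = 19/4

t_a=1/2 t_c=15/4 v_peak=2 T=19/4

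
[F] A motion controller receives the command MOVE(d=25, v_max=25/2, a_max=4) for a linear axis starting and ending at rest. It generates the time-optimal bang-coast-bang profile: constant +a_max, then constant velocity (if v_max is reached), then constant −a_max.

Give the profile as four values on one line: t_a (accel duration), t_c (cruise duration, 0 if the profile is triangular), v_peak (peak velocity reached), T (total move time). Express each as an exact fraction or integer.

t_a=5/2 t_c=0 v_peak=10 T=5

vₘ²/aₘ = (25/2)²/4 = 625/16
25 < 625/16 → triangular
v_peak = √(25·4) = √100 = 10
t_a = 10/4 = 5/2; t_c = 0
T = 2·5/2 = 5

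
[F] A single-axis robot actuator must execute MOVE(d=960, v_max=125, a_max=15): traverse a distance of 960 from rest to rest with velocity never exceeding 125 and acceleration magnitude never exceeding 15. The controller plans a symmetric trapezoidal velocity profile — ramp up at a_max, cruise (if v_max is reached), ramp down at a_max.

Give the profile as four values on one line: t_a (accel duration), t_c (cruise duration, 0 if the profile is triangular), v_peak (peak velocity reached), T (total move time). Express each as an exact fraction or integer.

vₘ²/aₘ = 125²/15 = 3125/3
960 < 3125/3 so t_c = 0
v_peak = √(960·15) = √14400 = 120
t_a = 120/15 = 8; t_c = 0
T = 2·8 = 16

t_a=8 t_c=0 v_peak=120 T=16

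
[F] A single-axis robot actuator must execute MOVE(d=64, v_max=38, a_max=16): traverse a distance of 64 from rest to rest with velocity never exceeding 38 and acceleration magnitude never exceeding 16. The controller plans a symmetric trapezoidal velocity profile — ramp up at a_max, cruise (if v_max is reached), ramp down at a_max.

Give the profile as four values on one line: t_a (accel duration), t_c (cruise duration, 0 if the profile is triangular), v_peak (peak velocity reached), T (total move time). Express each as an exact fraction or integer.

v_max²/a_max = 38²/16 = 361/4
64 < 361/4 so t_c = 0
v_peak = √(64·16) = √1024 = 32
t_a = 32/16 = 2; t_c = 0
T = 2·2 = 4

t_a=2 t_c=0 v_peak=32 T=4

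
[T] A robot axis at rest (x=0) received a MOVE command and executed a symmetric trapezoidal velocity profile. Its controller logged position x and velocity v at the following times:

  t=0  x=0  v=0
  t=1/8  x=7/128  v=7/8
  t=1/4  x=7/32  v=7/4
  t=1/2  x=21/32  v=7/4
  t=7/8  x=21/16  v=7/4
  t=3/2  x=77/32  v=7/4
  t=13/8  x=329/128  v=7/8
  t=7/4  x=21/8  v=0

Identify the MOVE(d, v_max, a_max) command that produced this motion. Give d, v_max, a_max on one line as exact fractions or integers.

final state: t=7/4, x=21/8, v=0 → d = 21/8
a_max = (7/8−0)/(1/8−0) = 7
max v = 7/4 over t∈[1/4,3/2] → v_max = 7/4
check: 7/4·(1/4+5/4) = 21/8 ✓

d=21/8 v_max=7/4 a_max=7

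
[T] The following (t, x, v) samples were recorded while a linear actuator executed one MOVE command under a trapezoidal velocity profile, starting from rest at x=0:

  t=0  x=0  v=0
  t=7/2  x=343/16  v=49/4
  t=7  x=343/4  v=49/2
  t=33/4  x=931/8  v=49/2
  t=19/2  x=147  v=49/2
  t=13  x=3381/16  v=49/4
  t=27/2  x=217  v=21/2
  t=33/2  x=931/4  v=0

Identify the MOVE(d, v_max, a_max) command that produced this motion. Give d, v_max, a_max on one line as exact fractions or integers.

final state: t=33/2, x=931/4, v=0 → d = 931/4
a_max = (49/4−0)/(7/2−0) = 7/2
max v = 49/2 over t∈[7,19/2] → v_max = 49/2
check: 49/2·(7+5/2) = 931/4 ✓

d=931/4 v_max=49/2 a_max=7/2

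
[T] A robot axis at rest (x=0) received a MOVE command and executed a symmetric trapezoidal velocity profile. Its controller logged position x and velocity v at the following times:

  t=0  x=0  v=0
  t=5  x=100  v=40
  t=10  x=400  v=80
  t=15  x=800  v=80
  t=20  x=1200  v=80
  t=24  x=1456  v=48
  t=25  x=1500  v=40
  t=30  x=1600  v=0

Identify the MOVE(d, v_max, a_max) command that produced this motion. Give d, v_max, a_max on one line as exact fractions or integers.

final state: t=30, x=1600, v=0 → d = 1600
a_max = (40−0)/(5−0) = 8
max v = 80 over t∈[10,20] → v_max = 80
check: 80·(10+10) = 1600 ✓

d=1600 v_max=80 a_max=8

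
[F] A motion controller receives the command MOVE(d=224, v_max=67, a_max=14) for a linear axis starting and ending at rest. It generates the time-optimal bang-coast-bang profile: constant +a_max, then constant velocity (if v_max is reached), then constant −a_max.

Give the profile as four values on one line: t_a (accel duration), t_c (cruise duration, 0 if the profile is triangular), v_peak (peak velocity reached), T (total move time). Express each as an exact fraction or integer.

t_a=4 t_c=0 v_peak=56 T=8

v_max²/a_max = 67²/14 = 4489/14
224 < 4489/14 so t_c = 0
v_peak = √(224·14) = √3136 = 56
t_a = 56/14 = 4; t_c = 0
T = 2·4 = 8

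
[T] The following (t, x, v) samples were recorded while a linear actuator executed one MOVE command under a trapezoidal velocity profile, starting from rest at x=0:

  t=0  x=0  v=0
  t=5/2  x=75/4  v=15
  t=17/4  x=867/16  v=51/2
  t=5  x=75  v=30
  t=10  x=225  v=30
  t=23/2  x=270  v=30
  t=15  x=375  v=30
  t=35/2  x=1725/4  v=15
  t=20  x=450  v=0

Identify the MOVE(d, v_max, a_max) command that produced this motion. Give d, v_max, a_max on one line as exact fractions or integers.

d=450 v_max=30 a_max=6

final state: t=20, x=450, v=0 → d = 450
a_max = (15−0)/(5/2−0) = 6
max v = 30 over t∈[5,15] → v_max = 30
check: 30·(5+10) = 450 ✓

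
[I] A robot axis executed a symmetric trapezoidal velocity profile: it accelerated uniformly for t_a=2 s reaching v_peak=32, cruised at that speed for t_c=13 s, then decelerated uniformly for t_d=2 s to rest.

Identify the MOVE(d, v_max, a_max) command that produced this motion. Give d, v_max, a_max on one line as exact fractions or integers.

d=480 v_max=32 a_max=16

a_max = 32/2 = 16
d_a = ½·32·2 = 32; d_c = 32·13 = 416
d = 2·32 + 416 = 480
t_c = 13 > 0 ⇒ limit active, v_max = 32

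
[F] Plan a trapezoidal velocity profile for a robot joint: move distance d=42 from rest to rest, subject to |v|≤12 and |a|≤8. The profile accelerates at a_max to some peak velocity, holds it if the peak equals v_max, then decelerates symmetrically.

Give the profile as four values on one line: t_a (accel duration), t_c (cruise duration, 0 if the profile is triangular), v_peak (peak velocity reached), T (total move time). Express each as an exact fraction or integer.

(v_max)²/a_max = 12²/8 = 18
42 ≥ 18 → trapezoidal
t_a = 12/8 = 3/2; v_peak = 12
d_cruise = 42 − 18 = 24; t_c = 24/12 = 2
T = 2·3/2 + 2 = 5

t_a=3/2 t_c=2 v_peak=12 T=5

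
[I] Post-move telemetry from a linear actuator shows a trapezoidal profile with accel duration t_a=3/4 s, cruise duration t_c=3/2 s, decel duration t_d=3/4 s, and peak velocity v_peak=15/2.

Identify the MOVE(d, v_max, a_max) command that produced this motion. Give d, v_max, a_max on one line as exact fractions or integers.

d=135/8 v_max=15/2 a_max=10

a_max = (15/2)/(3/4) = 10
d_a = ½·15/2·3/4 = 45/16; d_c = 15/2·3/2 = 45/4
d = 2·45/16 + 45/4 = 135/8
t_c = 3/2 > 0 ⇒ limit active, v_max = 15/2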